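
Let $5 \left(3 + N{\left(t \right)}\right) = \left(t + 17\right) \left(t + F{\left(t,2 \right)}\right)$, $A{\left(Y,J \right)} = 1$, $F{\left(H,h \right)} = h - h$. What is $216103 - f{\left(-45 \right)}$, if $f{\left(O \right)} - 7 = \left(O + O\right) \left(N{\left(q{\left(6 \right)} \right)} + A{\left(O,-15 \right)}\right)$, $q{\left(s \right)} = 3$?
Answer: $216996$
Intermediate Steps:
$F{\left(H,h \right)} = 0$
$N{\left(t \right)} = -3 + \frac{t \left(17 + t\right)}{5}$ ($N{\left(t \right)} = -3 + \frac{\left(t + 17\right) \left(t + 0\right)}{5} = -3 + \frac{\left(17 + t\right) t}{5} = -3 + \frac{t \left(17 + t\right)}{5}$)
$f{\left(O \right)} = 7 + 20 O$ ($f{\left(O \right)} = 7 + \left(O + O\right) \left(\left(-3 + \frac{3^{2}}{5} + \frac{17}{5} \cdot 3\right) + 1\right) = 7 + 2 O \left(\left(-3 + \frac{1}{5} \cdot 9 + \frac{51}{5}\right) + 1\right) = 7 + 2 O \left(\left(-3 + \frac{9}{5} + \frac{51}{5}\right) + 1\right) = 7 + 2 O \left(9 + 1\right) = 7 + 2 O 10 = 7 + 20 O$)
$216103 - f{\left(-45 \right)} = 216103 - \left(7 + 20 \left(-45\right)\right) = 216103 - \left(7 - 900\right) = 216103 - -893 = 216103 + 893 = 216996$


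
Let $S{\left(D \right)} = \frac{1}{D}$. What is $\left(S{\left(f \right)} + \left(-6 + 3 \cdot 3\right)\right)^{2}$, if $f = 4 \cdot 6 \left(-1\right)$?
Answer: $\frac{5041}{576} \approx 8.7517$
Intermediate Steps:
$f = -24$ ($f = 24 \left(-1\right) = -24$)
$\left(S{\left(f \right)} + \left(-6 + 3 \cdot 3\right)\right)^{2} = \left(\frac{1}{-24} + \left(-6 + 3 \cdot 3\right)\right)^{2} = \left(- \frac{1}{24} + \left(-6 + 9\right)\right)^{2} = \left(- \frac{1}{24} + 3\right)^{2} = \left(\frac{71}{24}\right)^{2} = \frac{5041}{576}$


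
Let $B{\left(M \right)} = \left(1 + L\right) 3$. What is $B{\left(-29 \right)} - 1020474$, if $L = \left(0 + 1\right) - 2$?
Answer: $-1020474$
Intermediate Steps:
$L = -1$ ($L = 1 - 2 = -1$)
$B{\left(M \right)} = 0$ ($B{\left(M \right)} = \left(1 - 1\right) 3 = 0 \cdot 3 = 0$)
$B{\left(-29 \right)} - 1020474 = 0 - 1020474 = -1020474$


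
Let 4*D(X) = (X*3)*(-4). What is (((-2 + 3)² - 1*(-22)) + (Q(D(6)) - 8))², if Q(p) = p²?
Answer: 114921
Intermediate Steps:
D(X) = -3*X (D(X) = ((X*3)*(-4))/4 = ((3*X)*(-4))/4 = (-12*X)/4 = -3*X)
(((-2 + 3)² - 1*(-22)) + (Q(D(6)) - 8))² = (((-2 + 3)² - 1*(-22)) + ((-3*6)² - 8))² = ((1² + 22) + ((-18)² - 8))² = ((1 + 22) + (324 - 8))² = (23 + 316)² = 339² = 114921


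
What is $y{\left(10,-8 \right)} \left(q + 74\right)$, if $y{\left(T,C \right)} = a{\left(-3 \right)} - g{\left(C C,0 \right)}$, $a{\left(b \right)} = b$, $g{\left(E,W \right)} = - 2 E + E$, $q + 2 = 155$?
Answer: $13847$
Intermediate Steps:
$q = 153$ ($q = -2 + 155 = 153$)
$g{\left(E,W \right)} = - E$
$y{\left(T,C \right)} = -3 + C^{2}$ ($y{\left(T,C \right)} = -3 - - C C = -3 - - C^{2} = -3 + C^{2}$)
$y{\left(10,-8 \right)} \left(q + 74\right) = \left(-3 + \left(-8\right)^{2}\right) \left(153 + 74\right) = \left(-3 + 64\right) 227 = 61 \cdot 227 = 13847$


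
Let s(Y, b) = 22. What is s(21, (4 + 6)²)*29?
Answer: 638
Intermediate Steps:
s(21, (4 + 6)²)*29 = 22*29 = 638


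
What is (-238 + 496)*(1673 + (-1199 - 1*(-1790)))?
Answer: 584112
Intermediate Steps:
(-238 + 496)*(1673 + (-1199 - 1*(-1790))) = 258*(1673 + (-1199 + 1790)) = 258*(1673 + 591) = 258*2264 = 584112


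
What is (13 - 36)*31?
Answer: -713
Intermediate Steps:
(13 - 36)*31 = -23*31 = -713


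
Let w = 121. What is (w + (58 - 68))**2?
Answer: 12321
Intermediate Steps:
(w + (58 - 68))**2 = (121 + (58 - 68))**2 = (121 - 10)**2 = 111**2 = 12321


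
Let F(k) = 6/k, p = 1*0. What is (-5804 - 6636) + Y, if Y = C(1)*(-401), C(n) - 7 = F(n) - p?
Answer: -17653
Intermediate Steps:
p = 0
C(n) = 7 + 6/n (C(n) = 7 + (6/n - 1*0) = 7 + (6/n + 0) = 7 + 6/n)
Y = -5213 (Y = (7 + 6/1)*(-401) = (7 + 6*1)*(-401) = (7 + 6)*(-401) = 13*(-401) = -5213)
(-5804 - 6636) + Y = (-5804 - 6636) - 5213 = -12440 - 5213 = -17653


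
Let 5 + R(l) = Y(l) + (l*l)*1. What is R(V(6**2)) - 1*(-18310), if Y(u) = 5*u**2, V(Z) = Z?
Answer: 26081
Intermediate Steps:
R(l) = -5 + 6*l**2 (R(l) = -5 + (5*l**2 + (l*l)*1) = -5 + (5*l**2 + l**2*1) = -5 + (5*l**2 + l**2) = -5 + 6*l**2)
R(V(6**2)) - 1*(-18310) = (-5 + 6*(6**2)**2) - 1*(-18310) = (-5 + 6*36**2) + 18310 = (-5 + 6*1296) + 18310 = (-5 + 7776) + 18310 = 7771 + 18310 = 26081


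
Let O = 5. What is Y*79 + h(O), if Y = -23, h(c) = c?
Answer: -1812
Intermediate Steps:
Y*79 + h(O) = -23*79 + 5 = -1817 + 5 = -1812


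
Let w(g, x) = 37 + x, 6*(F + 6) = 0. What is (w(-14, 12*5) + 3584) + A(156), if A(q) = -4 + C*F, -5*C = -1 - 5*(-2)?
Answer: 18439/5 ≈ 3687.8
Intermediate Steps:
F = -6 (F = -6 + (⅙)*0 = -6 + 0 = -6)
C = -9/5 (C = -(-1 - 5*(-2))/5 = -(-1 + 10)/5 = -⅕*9 = -9/5 ≈ -1.8000)
A(q) = 34/5 (A(q) = -4 - 9/5*(-6) = -4 + 54/5 = 34/5)
(w(-14, 12*5) + 3584) + A(156) = ((37 + 12*5) + 3584) + 34/5 = ((37 + 60) + 3584) + 34/5 = (97 + 3584) + 34/5 = 3681 + 34/5 = 18439/5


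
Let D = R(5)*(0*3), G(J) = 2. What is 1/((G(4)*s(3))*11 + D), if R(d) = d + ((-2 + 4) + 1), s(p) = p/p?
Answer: 1/22 ≈ 0.045455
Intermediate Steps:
s(p) = 1
R(d) = 3 + d (R(d) = d + (2 + 1) = d + 3 = 3 + d)
D = 0 (D = (3 + 5)*(0*3) = 8*0 = 0)
1/((G(4)*s(3))*11 + D) = 1/((2*1)*11 + 0) = 1/(2*11 + 0) = 1/(22 + 0) = 1/22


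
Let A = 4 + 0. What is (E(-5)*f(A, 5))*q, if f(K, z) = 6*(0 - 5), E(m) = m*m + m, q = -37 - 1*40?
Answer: 46200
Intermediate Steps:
A = 4
q = -77 (q = -37 - 40 = -77)
E(m) = m + m² (E(m) = m² + m = m + m²)
f(K, z) = -30 (f(K, z) = 6*(-5) = -30)
(E(-5)*f(A, 5))*q = (-5*(1 - 5)*(-30))*(-77) = (-5*(-4)*(-30))*(-77) = (20*(-30))*(-77) = -600*(-77) = 46200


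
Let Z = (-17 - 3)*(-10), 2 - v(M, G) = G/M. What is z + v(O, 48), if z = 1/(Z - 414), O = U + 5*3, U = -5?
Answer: -3001/1070 ≈ -2.8047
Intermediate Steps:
O = 10 (O = -5 + 5*3 = -5 + 15 = 10)
v(M, G) = 2 - G/M
Z = 200 (Z = -20*(-10) = 200)
z = -1/214 (z = 1/(200 - 414) = 1/(-214) = -1/214 ≈ -0.0046729)
z + v(O, 48) = -1/214 + (2 - 1*48/10) = -1/214 + (2 - 1*48*⅒) = -1/214 + (2 - 24/5) = -1/214 - 14/5 = -3001/1070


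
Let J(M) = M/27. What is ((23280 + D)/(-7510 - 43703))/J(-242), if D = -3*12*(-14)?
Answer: 107028/2065591 ≈ 0.051815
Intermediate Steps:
J(M) = M/27 (J(M) = M*(1/27) = M/27)
D = 504 (D = -36*(-14) = 504)
((23280 + D)/(-7510 - 43703))/J(-242) = ((23280 + 504)/(-7510 - 43703))/(((1/27)*(-242))) = (23784/(-51213))/(-242/27) = (23784*(-1/51213))*(-27/242) = -7928/17071*(-27/242) = 107028/2065591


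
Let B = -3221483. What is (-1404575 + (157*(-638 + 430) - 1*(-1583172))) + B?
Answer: -3075542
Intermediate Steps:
(-1404575 + (157*(-638 + 430) - 1*(-1583172))) + B = (-1404575 + (157*(-638 + 430) - 1*(-1583172))) - 3221483 = (-1404575 + (157*(-208) + 1583172)) - 3221483 = (-1404575 + (-32656 + 1583172)) - 3221483 = (-1404575 + 1550516) - 3221483 = 145941 - 3221483 = -3075542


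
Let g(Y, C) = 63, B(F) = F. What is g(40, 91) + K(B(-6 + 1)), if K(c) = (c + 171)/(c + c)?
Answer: 232/5 ≈ 46.400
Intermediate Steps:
K(c) = (171 + c)/(2*c) (K(c) = (171 + c)/((2*c)) = (171 + c)*(1/(2*c)) = (171 + c)/(2*c))
g(40, 91) + K(B(-6 + 1)) = 63 + (171 + (-6 + 1))/(2*(-6 + 1)) = 63 + (½)*(171 - 5)/(-5) = 63 + (½)*(-⅕)*166 = 63 - 83/5 = 232/5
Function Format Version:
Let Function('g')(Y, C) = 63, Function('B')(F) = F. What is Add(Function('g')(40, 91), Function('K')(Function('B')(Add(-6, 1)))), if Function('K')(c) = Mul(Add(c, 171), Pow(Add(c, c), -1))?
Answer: Rational(232, 5) ≈ 46.400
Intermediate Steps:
Function('K')(c) = Mul(Rational(1, 2), Pow(c, -1), Add(171, c)) (Function('K')(c) = Mul(Add(171, c), Pow(Mul(2, c), -1)) = Mul(Add(171, c), Mul(Rational(1, 2), Pow(c, -1))) = Mul(Rational(1, 2), Pow(c, -1), Add(171, c)))
Add(Function('g')(40, 91), Function('K')(Function('B')(Add(-6, 1)))) = Add(63, Mul(Rational(1, 2), Pow(Add(-6, 1), -1), Add(171, Add(-6, 1)))) = Add(63, Mul(Rational(1, 2), Pow(-5, -1), Add(171, -5))) = Add(63, Mul(Rational(1, 2), Rational(-1, 5), 166)) = Add(63, Rational(-83, 5)) = Rational(232, 5)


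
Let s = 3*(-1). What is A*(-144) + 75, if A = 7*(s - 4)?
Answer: 7131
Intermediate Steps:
s = -3
A = -49 (A = 7*(-3 - 4) = 7*(-7) = -49)
A*(-144) + 75 = -49*(-144) + 75 = 7056 + 75 = 7131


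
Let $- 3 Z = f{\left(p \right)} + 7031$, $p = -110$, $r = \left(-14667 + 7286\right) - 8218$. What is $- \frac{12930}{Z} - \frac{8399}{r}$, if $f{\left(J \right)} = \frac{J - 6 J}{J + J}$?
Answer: $\frac{1328235163}{219275143} \approx 6.0574$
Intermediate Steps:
$r = -15599$ ($r = -7381 - 8218 = -15599$)
$f{\left(J \right)} = - \frac{5}{2}$ ($f{\left(J \right)} = \frac{\left(-5\right) J}{2 J} = - 5 J \frac{1}{2 J} = - \frac{5}{2}$)
$Z = - \frac{14057}{6}$ ($Z = - \frac{- \frac{5}{2} + 7031}{3} = \left(- \frac{1}{3}\right) \frac{14057}{2} = - \frac{14057}{6} \approx -2342.8$)
$- \frac{12930}{Z} - \frac{8399}{r} = - \frac{12930}{- \frac{14057}{6}} - \frac{8399}{-15599} = \left(-12930\right) \left(- \frac{6}{14057}\right) - - \frac{8399}{15599} = \frac{77580}{14057} + \frac{8399}{15599} = \frac{1328235163}{219275143}$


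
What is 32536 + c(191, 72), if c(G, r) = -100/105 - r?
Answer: 681724/21 ≈ 32463.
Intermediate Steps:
c(G, r) = -20/21 - r (c(G, r) = -100*1/105 - r = -20/21 - r)
32536 + c(191, 72) = 32536 + (-20/21 - 1*72) = 32536 + (-20/21 - 72) = 32536 - 1532/21 = 681724/21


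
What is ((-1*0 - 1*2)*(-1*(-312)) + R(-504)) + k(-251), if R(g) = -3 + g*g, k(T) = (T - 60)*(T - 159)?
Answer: 380899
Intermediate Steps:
k(T) = (-159 + T)*(-60 + T) (k(T) = (-60 + T)*(-159 + T) = (-159 + T)*(-60 + T))
R(g) = -3 + g²
((-1*0 - 1*2)*(-1*(-312)) + R(-504)) + k(-251) = ((-1*0 - 1*2)*(-1*(-312)) + (-3 + (-504)²)) + (9540 + (-251)² - 219*(-251)) = ((0 - 2)*312 + (-3 + 254016)) + (9540 + 63001 + 54969) = (-2*312 + 254013) + 127510 = (-624 + 254013) + 127510 = 253389 + 127510 = 380899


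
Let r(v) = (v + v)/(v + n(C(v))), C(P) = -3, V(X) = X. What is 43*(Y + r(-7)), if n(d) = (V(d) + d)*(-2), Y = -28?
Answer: -6622/5 ≈ -1324.4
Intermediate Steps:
n(d) = -4*d (n(d) = (d + d)*(-2) = (2*d)*(-2) = -4*d)
r(v) = 2*v/(12 + v) (r(v) = (v + v)/(v - 4*(-3)) = (2*v)/(v + 12) = (2*v)/(12 + v) = 2*v/(12 + v))
43*(Y + r(-7)) = 43*(-28 + 2*(-7)/(12 - 7)) = 43*(-28 + 2*(-7)/5) = 43*(-28 + 2*(-7)*(⅕)) = 43*(-28 - 14/5) = 43*(-154/5) = -6622/5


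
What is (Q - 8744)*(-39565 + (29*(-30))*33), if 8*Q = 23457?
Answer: 3174446125/8 ≈ 3.9681e+8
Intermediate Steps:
Q = 23457/8 (Q = (⅛)*23457 = 23457/8 ≈ 2932.1)
(Q - 8744)*(-39565 + (29*(-30))*33) = (23457/8 - 8744)*(-39565 + (29*(-30))*33) = -46495*(-39565 - 870*33)/8 = -46495*(-39565 - 28710)/8 = -46495/8*(-68275) = 3174446125/8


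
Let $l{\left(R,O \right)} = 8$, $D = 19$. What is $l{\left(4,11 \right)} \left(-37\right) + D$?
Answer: $-277$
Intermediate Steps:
$l{\left(4,11 \right)} \left(-37\right) + D = 8 \left(-37\right) + 19 = -296 + 19 = -277$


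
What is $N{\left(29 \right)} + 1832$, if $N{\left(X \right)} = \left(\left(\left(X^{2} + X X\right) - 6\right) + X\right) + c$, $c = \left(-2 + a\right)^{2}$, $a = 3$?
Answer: $3538$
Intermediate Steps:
$c = 1$ ($c = \left(-2 + 3\right)^{2} = 1^{2} = 1$)
$N{\left(X \right)} = -5 + X + 2 X^{2}$ ($N{\left(X \right)} = \left(\left(\left(X^{2} + X X\right) - 6\right) + X\right) + 1 = \left(\left(\left(X^{2} + X^{2}\right) - 6\right) + X\right) + 1 = \left(\left(2 X^{2} - 6\right) + X\right) + 1 = \left(\left(-6 + 2 X^{2}\right) + X\right) + 1 = \left(-6 + X + 2 X^{2}\right) + 1 = -5 + X + 2 X^{2}$)
$N{\left(29 \right)} + 1832 = \left(-5 + 29 + 2 \cdot 29^{2}\right) + 1832 = \left(-5 + 29 + 2 \cdot 841\right) + 1832 = \left(-5 + 29 + 1682\right) + 1832 = 1706 + 1832 = 3538$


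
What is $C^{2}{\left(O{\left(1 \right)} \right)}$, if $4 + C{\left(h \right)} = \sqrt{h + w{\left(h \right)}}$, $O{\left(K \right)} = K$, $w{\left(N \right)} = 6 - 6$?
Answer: $9$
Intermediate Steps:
$w{\left(N \right)} = 0$ ($w{\left(N \right)} = 6 - 6 = 0$)
$C{\left(h \right)} = -4 + \sqrt{h}$ ($C{\left(h \right)} = -4 + \sqrt{h + 0} = -4 + \sqrt{h}$)
$C^{2}{\left(O{\left(1 \right)} \right)} = \left(-4 + \sqrt{1}\right)^{2} = \left(-4 + 1\right)^{2} = \left(-3\right)^{2} = 9$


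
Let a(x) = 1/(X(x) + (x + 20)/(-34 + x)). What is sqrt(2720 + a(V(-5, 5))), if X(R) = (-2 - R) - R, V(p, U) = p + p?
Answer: sqrt(415844922)/391 ≈ 52.154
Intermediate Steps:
V(p, U) = 2*p
X(R) = -2 - 2*R
a(x) = 1/(-2 - 2*x + (20 + x)/(-34 + x)) (a(x) = 1/((-2 - 2*x) + (x + 20)/(-34 + x)) = 1/((-2 - 2*x) + (20 + x)/(-34 + x)) = 1/(-2 - 2*x + (20 + x)/(-34 + x)))
sqrt(2720 + a(V(-5, 5))) = sqrt(2720 + (34 - 2*(-5))/(-88 - 134*(-5) + 2*(2*(-5))**2)) = sqrt(2720 + (34 - 1*(-10))/(-88 - 67*(-10) + 2*(-10)**2)) = sqrt(2720 + (34 + 10)/(-88 + 670 + 2*100)) = sqrt(2720 + 44/(-88 + 670 + 200)) = sqrt(2720 + 44/782) = sqrt(2720 + (1/782)*44) = sqrt(2720 + 22/391) = sqrt(1063542/391) = sqrt(415844922)/391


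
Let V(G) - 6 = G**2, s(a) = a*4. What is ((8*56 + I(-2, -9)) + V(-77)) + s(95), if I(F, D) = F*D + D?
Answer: 6772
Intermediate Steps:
s(a) = 4*a
I(F, D) = D + D*F (I(F, D) = D*F + D = D + D*F)
V(G) = 6 + G**2
((8*56 + I(-2, -9)) + V(-77)) + s(95) = ((8*56 - 9*(1 - 2)) + (6 + (-77)**2)) + 4*95 = ((448 - 9*(-1)) + (6 + 5929)) + 380 = ((448 + 9) + 5935) + 380 = (457 + 5935) + 380 = 6392 + 380 = 6772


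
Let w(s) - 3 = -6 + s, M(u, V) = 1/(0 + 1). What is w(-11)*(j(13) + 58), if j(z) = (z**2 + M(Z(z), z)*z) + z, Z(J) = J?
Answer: -3542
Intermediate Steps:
M(u, V) = 1 (M(u, V) = 1/1 = 1)
w(s) = -3 + s (w(s) = 3 + (-6 + s) = -3 + s)
j(z) = z**2 + 2*z (j(z) = (z**2 + 1*z) + z = (z**2 + z) + z = (z + z**2) + z = z**2 + 2*z)
w(-11)*(j(13) + 58) = (-3 - 11)*(13*(2 + 13) + 58) = -14*(13*15 + 58) = -14*(195 + 58) = -14*253 = -3542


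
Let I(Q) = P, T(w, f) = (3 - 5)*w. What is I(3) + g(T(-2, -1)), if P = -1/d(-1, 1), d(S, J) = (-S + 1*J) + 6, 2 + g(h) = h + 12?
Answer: 111/8 ≈ 13.875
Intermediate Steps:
T(w, f) = -2*w
g(h) = 10 + h (g(h) = -2 + (h + 12) = -2 + (12 + h) = 10 + h)
d(S, J) = 6 + J - S (d(S, J) = (-S + J) + 6 = (J - S) + 6 = 6 + J - S)
P = -1/8 (P = -1/(6 + 1 - 1*(-1)) = -1/(6 + 1 + 1) = -1/8 ≈ -0.12500)
I(Q) = -1/8
I(3) + g(T(-2, -1)) = -1/8 + (10 - 2*(-2)) = -1/8 + (10 + 4) = -1/8 + 14 = 111/8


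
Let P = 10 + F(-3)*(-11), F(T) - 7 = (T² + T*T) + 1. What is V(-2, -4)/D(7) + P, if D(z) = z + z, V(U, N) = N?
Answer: -1934/7 ≈ -276.29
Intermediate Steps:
D(z) = 2*z
F(T) = 8 + 2*T² (F(T) = 7 + ((T² + T*T) + 1) = 7 + ((T² + T²) + 1) = 7 + (2*T² + 1) = 7 + (1 + 2*T²) = 8 + 2*T²)
P = -276 (P = 10 + (8 + 2*(-3)²)*(-11) = 10 + (8 + 2*9)*(-11) = 10 + (8 + 18)*(-11) = 10 + 26*(-11) = 10 - 286 = -276)
V(-2, -4)/D(7) + P = -4/(2*7) - 276 = -4/14 - 276 = -4*1/14 - 276 = -2/7 - 276 = -1934/7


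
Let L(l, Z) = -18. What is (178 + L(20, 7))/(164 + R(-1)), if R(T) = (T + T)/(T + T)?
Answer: 32/33 ≈ 0.96970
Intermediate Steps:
R(T) = 1 (R(T) = (2*T)/((2*T)) = (2*T)*(1/(2*T)) = 1)
(178 + L(20, 7))/(164 + R(-1)) = (178 - 18)/(164 + 1) = 160/165 = 160*(1/165) = 32/33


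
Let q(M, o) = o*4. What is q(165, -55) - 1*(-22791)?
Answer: 22571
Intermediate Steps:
q(M, o) = 4*o
q(165, -55) - 1*(-22791) = 4*(-55) - 1*(-22791) = -220 + 22791 = 22571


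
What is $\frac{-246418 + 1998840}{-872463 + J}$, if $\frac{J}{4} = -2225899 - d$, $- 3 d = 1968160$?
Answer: $- \frac{5257266}{21455537} \approx -0.24503$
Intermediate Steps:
$d = - \frac{1968160}{3}$ ($d = \left(- \frac{1}{3}\right) 1968160 = - \frac{1968160}{3} \approx -6.5605 \cdot 10^{5}$)
$J = - \frac{18838148}{3}$ ($J = 4 \left(-2225899 - - \frac{1968160}{3}\right) = 4 \left(-2225899 + \frac{1968160}{3}\right) = 4 \left(- \frac{4709537}{3}\right) = - \frac{18838148}{3} \approx -6.2794 \cdot 10^{6}$)
$\frac{-246418 + 1998840}{-872463 + J} = \frac{-246418 + 1998840}{-872463 - \frac{18838148}{3}} = \frac{1752422}{- \frac{21455537}{3}} = 1752422 \left(- \frac{3}{21455537}\right) = - \frac{5257266}{21455537}$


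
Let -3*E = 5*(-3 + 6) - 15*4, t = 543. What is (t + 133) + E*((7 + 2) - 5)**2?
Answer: 916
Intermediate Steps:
E = 15 (E = -(5*(-3 + 6) - 15*4)/3 = -(5*3 - 60)/3 = -(15 - 60)/3 = -1/3*(-45) = 15)
(t + 133) + E*((7 + 2) - 5)**2 = (543 + 133) + 15*((7 + 2) - 5)**2 = 676 + 15*(9 - 5)**2 = 676 + 15*4**2 = 676 + 15*16 = 676 + 240 = 916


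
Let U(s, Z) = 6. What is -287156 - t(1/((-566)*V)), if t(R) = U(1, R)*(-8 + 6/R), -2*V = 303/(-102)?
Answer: -4366342/17 ≈ -2.5684e+5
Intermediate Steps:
V = 101/68 (V = -303/(2*(-102)) = -303*(-1)/(2*102) = -½*(-101/34) = 101/68 ≈ 1.4853)
t(R) = -48 + 36/R (t(R) = 6*(-8 + 6/R) = -48 + 36/R)
-287156 - t(1/((-566)*V)) = -287156 - (-48 + 36/((1/((-566)*(101/68))))) = -287156 - (-48 + 36/((-1/566*68/101))) = -287156 - (-48 + 36/(-34/28583)) = -287156 - (-48 + 36*(-28583/34)) = -287156 - (-48 - 514494/17) = -287156 - 1*(-515310/17) = -287156 + 515310/17 = -4366342/17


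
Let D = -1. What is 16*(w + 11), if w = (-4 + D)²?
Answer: 576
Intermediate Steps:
w = 25 (w = (-4 - 1)² = (-5)² = 25)
16*(w + 11) = 16*(25 + 11) = 16*36 = 576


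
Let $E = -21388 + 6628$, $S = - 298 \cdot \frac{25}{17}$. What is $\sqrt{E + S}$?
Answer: $\frac{i \sqrt{4392290}}{17} \approx 123.28 i$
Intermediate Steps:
$S = - \frac{7450}{17}$ ($S = - 298 \cdot 25 \cdot \frac{1}{17} = \left(-298\right) \frac{25}{17} = - \frac{7450}{17} \approx -438.24$)
$E = -14760$
$\sqrt{E + S} = \sqrt{-14760 - \frac{7450}{17}} = \sqrt{- \frac{258370}{17}} = \frac{i \sqrt{4392290}}{17}$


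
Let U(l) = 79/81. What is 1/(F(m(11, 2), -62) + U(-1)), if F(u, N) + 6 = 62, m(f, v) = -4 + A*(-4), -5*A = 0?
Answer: 81/4615 ≈ 0.017551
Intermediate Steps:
A = 0 (A = -⅕*0 = 0)
m(f, v) = -4 (m(f, v) = -4 + 0*(-4) = -4 + 0 = -4)
F(u, N) = 56 (F(u, N) = -6 + 62 = 56)
U(l) = 79/81 (U(l) = 79*(1/81) = 79/81)
1/(F(m(11, 2), -62) + U(-1)) = 1/(56 + 79/81) = 1/(4615/81) = 81/4615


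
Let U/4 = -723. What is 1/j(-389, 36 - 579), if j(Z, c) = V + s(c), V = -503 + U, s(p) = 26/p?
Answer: -543/1843511 ≈ -0.00029455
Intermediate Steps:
U = -2892 (U = 4*(-723) = -2892)
V = -3395 (V = -503 - 2892 = -3395)
j(Z, c) = -3395 + 26/c
1/j(-389, 36 - 579) = 1/(-3395 + 26/(36 - 579)) = 1/(-3395 + 26/(-543)) = 1/(-3395 + 26*(-1/543)) = 1/(-3395 - 26/543) = 1/(-1843511/543) = -543/1843511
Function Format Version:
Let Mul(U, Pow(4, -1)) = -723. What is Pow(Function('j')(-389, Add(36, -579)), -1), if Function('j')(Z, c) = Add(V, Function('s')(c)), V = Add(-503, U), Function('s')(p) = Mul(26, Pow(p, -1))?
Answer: Rational(-543, 1843511) ≈ -0.00029455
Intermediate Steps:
U = -2892 (U = Mul(4, -723) = -2892)
V = -3395 (V = Add(-503, -2892) = -3395)
Function('j')(Z, c) = Add(-3395, Mul(26, Pow(c, -1)))
Pow(Function('j')(-389, Add(36, -579)), -1) = Pow(Add(-3395, Mul(26, Pow(Add(36, -579), -1))), -1) = Pow(Add(-3395, Mul(26, Pow(-543, -1))), -1) = Pow(Add(-3395, Mul(26, Rational(-1, 543))), -1) = Pow(Add(-3395, Rational(-26, 543)), -1) = Pow(Rational(-1843511, 543), -1) = Rational(-543, 1843511)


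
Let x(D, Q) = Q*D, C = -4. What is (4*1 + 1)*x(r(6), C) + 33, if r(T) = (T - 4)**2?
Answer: -47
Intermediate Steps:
r(T) = (-4 + T)**2
x(D, Q) = D*Q
(4*1 + 1)*x(r(6), C) + 33 = (4*1 + 1)*((-4 + 6)**2*(-4)) + 33 = (4 + 1)*(2**2*(-4)) + 33 = 5*(4*(-4)) + 33 = 5*(-16) + 33 = -80 + 33 = -47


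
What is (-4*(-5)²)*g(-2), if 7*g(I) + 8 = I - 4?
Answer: 200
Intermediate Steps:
g(I) = -12/7 + I/7 (g(I) = -8/7 + (I - 4)/7 = -8/7 + (-4 + I)/7 = -8/7 + (-4/7 + I/7) = -12/7 + I/7)
(-4*(-5)²)*g(-2) = (-4*(-5)²)*(-12/7 + (⅐)*(-2)) = (-4*25)*(-12/7 - 2/7) = -100*(-2) = 200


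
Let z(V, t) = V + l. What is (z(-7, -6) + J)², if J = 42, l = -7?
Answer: 784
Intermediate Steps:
z(V, t) = -7 + V (z(V, t) = V - 7 = -7 + V)
(z(-7, -6) + J)² = ((-7 - 7) + 42)² = (-14 + 42)² = 28² = 784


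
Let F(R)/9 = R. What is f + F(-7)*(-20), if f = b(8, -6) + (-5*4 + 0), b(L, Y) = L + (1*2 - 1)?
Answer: 1249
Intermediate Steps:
F(R) = 9*R
b(L, Y) = 1 + L (b(L, Y) = L + (2 - 1) = L + 1 = 1 + L)
f = -11 (f = (1 + 8) + (-5*4 + 0) = 9 + (-20 + 0) = 9 - 20 = -11)
f + F(-7)*(-20) = -11 + (9*(-7))*(-20) = -11 - 63*(-20) = -11 + 1260 = 1249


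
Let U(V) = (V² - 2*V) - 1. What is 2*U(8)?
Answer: 94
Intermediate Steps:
U(V) = -1 + V² - 2*V
2*U(8) = 2*(-1 + 8² - 2*8) = 2*(-1 + 64 - 16) = 2*47 = 94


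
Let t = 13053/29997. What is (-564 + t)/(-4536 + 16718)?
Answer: -5635085/121807818 ≈ -0.046262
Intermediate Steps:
t = 4351/9999 (t = 13053*(1/29997) = 4351/9999 ≈ 0.43514)
(-564 + t)/(-4536 + 16718) = (-564 + 4351/9999)/(-4536 + 16718) = -5635085/9999/12182 = -5635085/9999*1/12182 = -5635085/121807818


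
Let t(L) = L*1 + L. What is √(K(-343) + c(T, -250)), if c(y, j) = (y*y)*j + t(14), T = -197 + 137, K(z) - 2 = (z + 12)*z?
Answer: I*√786437 ≈ 886.81*I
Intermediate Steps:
K(z) = 2 + z*(12 + z) (K(z) = 2 + (z + 12)*z = 2 + (12 + z)*z = 2 + z*(12 + z))
t(L) = 2*L (t(L) = L + L = 2*L)
T = -60
c(y, j) = 28 + j*y² (c(y, j) = (y*y)*j + 2*14 = y²*j + 28 = j*y² + 28 = 28 + j*y²)
√(K(-343) + c(T, -250)) = √((2 + (-343)² + 12*(-343)) + (28 - 250*(-60)²)) = √((2 + 117649 - 4116) + (28 - 250*3600)) = √(113535 + (28 - 900000)) = √(113535 - 899972) = √(-786437) = I*√786437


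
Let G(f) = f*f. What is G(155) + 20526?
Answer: 44551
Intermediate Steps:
G(f) = f**2
G(155) + 20526 = 155**2 + 20526 = 24025 + 20526 = 44551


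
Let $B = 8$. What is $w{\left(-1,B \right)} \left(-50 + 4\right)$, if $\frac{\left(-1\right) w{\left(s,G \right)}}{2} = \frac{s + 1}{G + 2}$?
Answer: $0$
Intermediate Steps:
$w{\left(s,G \right)} = - \frac{2 \left(1 + s\right)}{2 + G}$ ($w{\left(s,G \right)} = - 2 \frac{s + 1}{G + 2} = - 2 \frac{1 + s}{2 + G} = - \frac{2 \left(1 + s\right)}{2 + G}$)
$w{\left(-1,B \right)} \left(-50 + 4\right) = \frac{2 \left(-1 - -1\right)}{2 + 8} \left(-50 + 4\right) = \frac{2 \left(-1 + 1\right)}{10} \left(-46\right) = 2 \cdot \frac{1}{10} \cdot 0 \left(-46\right) = 0 \left(-46\right) = 0$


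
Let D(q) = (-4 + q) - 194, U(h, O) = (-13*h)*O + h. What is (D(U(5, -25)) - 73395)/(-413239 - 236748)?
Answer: 71963/649987 ≈ 0.11071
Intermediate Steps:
U(h, O) = h - 13*O*h (U(h, O) = -13*O*h + h = h - 13*O*h)
D(q) = -198 + q
(D(U(5, -25)) - 73395)/(-413239 - 236748) = ((-198 + 5*(1 - 13*(-25))) - 73395)/(-413239 - 236748) = ((-198 + 5*(1 + 325)) - 73395)/(-649987) = ((-198 + 5*326) - 73395)*(-1/649987) = ((-198 + 1630) - 73395)*(-1/649987) = (1432 - 73395)*(-1/649987) = -71963*(-1/649987) = 71963/649987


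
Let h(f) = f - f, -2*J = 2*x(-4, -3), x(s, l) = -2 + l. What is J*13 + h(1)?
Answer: 65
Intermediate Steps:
J = 5 (J = -(-2 - 3) = -(-5) = -½*(-10) = 5)
h(f) = 0
J*13 + h(1) = 5*13 + 0 = 65 + 0 = 65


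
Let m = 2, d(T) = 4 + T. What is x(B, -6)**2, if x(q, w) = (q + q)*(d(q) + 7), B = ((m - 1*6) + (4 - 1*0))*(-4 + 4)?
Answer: 0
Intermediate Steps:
B = 0 (B = ((2 - 1*6) + (4 - 1*0))*(-4 + 4) = ((2 - 6) + (4 + 0))*0 = (-4 + 4)*0 = 0*0 = 0)
x(q, w) = 2*q*(11 + q) (x(q, w) = (q + q)*((4 + q) + 7) = (2*q)*(11 + q) = 2*q*(11 + q))
x(B, -6)**2 = (2*0*(11 + 0))**2 = (2*0*11)**2 = 0**2 = 0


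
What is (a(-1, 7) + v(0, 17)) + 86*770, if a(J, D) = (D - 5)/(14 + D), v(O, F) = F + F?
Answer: 1391336/21 ≈ 66254.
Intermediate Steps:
v(O, F) = 2*F
a(J, D) = (-5 + D)/(14 + D)
(a(-1, 7) + v(0, 17)) + 86*770 = ((-5 + 7)/(14 + 7) + 2*17) + 86*770 = (2/21 + 34) + 66220 = 716/21 + 66220 = 1391336/21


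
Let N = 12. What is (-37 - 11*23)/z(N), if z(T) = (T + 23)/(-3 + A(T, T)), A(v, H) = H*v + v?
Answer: -8874/7 ≈ -1267.7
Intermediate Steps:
A(v, H) = v + H*v
z(T) = (23 + T)/(-3 + T*(1 + T)) (z(T) = (T + 23)/(-3 + T*(1 + T)) = (23 + T)/(-3 + T*(1 + T)))
(-37 - 11*23)/z(N) = (-37 - 11*23)/(((23 + 12)/(-3 + 12*(1 + 12)))) = (-37 - 253)/((35/(-3 + 12*13))) = -290/(35/(-3 + 156)) = -290/(35/153) = -290/((1/153)*35) = -290/35/153 = -290*153/35 = -8874/7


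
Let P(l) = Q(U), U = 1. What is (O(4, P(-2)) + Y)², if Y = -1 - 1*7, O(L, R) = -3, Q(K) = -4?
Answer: 121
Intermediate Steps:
P(l) = -4
Y = -8 (Y = -1 - 7 = -8)
(O(4, P(-2)) + Y)² = (-3 - 8)² = (-11)² = 121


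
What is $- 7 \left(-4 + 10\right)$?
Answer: $-42$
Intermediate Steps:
$- 7 \left(-4 + 10\right) = \left(-7\right) 6 = -42$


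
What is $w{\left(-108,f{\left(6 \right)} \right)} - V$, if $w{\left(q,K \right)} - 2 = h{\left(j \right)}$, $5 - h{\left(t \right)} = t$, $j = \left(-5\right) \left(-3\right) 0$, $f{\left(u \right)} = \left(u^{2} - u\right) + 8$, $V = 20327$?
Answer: $-20320$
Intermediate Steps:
$f{\left(u \right)} = 8 + u^{2} - u$
$j = 0$ ($j = 15 \cdot 0 = 0$)
$h{\left(t \right)} = 5 - t$
$w{\left(q,K \right)} = 7$ ($w{\left(q,K \right)} = 2 + \left(5 - 0\right) = 2 + \left(5 + 0\right) = 2 + 5 = 7$)
$w{\left(-108,f{\left(6 \right)} \right)} - V = 7 - 20327 = -20320$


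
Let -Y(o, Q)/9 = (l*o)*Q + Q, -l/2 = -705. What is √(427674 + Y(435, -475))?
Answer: √2622503199 ≈ 51210.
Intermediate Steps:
l = 1410 (l = -2*(-705) = 1410)
Y(o, Q) = -9*Q - 12690*Q*o (Y(o, Q) = -9*((1410*o)*Q + Q) = -9*(1410*Q*o + Q) = -9*(Q + 1410*Q*o) = -9*Q - 12690*Q*o)
√(427674 + Y(435, -475)) = √(427674 - 9*(-475)*(1 + 1410*435)) = √(427674 - 9*(-475)*(1 + 613350)) = √(427674 - 9*(-475)*613351) = √(427674 + 2622075525) = √2622503199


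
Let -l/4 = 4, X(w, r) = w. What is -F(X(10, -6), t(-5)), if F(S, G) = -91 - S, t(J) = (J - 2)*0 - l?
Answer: 101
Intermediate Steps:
l = -16 (l = -4*4 = -16)
t(J) = 16 (t(J) = (J - 2)*0 - 1*(-16) = (-2 + J)*0 + 16 = 0 + 16 = 16)
-F(X(10, -6), t(-5)) = -(-91 - 1*10) = -(-91 - 10) = -1*(-101) = 101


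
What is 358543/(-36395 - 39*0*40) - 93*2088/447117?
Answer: -55792665737/5424274405 ≈ -10.286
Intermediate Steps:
358543/(-36395 - 39*0*40) - 93*2088/447117 = 358543/(-36395 + 0*40) - 194184*1/447117 = 358543/(-36395 + 0) - 64728/149039 = 358543/(-36395) - 64728/149039 = 358543*(-1/36395) - 64728/149039 = -358543/36395 - 64728/149039 = -55792665737/5424274405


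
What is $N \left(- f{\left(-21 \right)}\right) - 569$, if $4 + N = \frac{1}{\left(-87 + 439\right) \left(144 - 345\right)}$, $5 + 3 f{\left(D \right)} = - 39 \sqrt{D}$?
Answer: $- \frac{122188709}{212256} - \frac{3679117 i \sqrt{21}}{70752} \approx -575.67 - 238.29 i$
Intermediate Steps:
$f{\left(D \right)} = - \frac{5}{3} - 13 \sqrt{D}$ ($f{\left(D \right)} = - \frac{5}{3} + \frac{\left(-39\right) \sqrt{D}}{3} = - \frac{5}{3} - 13 \sqrt{D}$)
$N = - \frac{283009}{70752}$ ($N = -4 + \frac{1}{\left(-87 + 439\right) \left(144 - 345\right)} = -4 + \frac{1}{352 \left(-201\right)} = -4 + \frac{1}{-70752} = -4 - \frac{1}{70752} = - \frac{283009}{70752} \approx -4.0$)
$N \left(- f{\left(-21 \right)}\right) - 569 = - \frac{283009 \left(- (- \frac{5}{3} - 13 \sqrt{-21})\right)}{70752} - 569 = - \frac{283009 \left(- (- \frac{5}{3} - 13 i \sqrt{21})\right)}{70752} - 569 = - \frac{283009 \left(\frac{5}{3} + 13 i \sqrt{21}\right)}{70752} - 569 = \left(- \frac{1415045}{212256} - \frac{3679117 i \sqrt{21}}{70752}\right) - 569 = - \frac{122188709}{212256} - \frac{3679117 i \sqrt{21}}{70752}$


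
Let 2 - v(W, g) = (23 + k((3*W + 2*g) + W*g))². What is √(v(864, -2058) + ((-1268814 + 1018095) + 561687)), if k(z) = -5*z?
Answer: I*√79178016318239 ≈ 8.8982e+6*I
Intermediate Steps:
v(W, g) = 2 - (23 - 15*W - 10*g - 5*W*g)² (v(W, g) = 2 - (23 - 5*((3*W + 2*g) + W*g))² = 2 - (23 - 5*((2*g + 3*W) + W*g))² = 2 - (23 - 5*(2*g + 3*W + W*g))² = 2 - (23 + (-15*W - 10*g - 5*W*g))² = 2 - (23 - 15*W - 10*g - 5*W*g)²)
√(v(864, -2058) + ((-1268814 + 1018095) + 561687)) = √((2 - (-23 + 10*(-2058) + 15*864 + 5*864*(-2058))²) + ((-1268814 + 1018095) + 561687)) = √((2 - (-23 - 20580 + 12960 - 8890560)²) + (-250719 + 561687)) = √((2 - 1*(-8898203)²) + 310968) = √((2 - 1*79178016629209) + 310968) = √((2 - 79178016629209) + 310968) = √(-79178016629207 + 310968) = √(-79178016318239) = I*√79178016318239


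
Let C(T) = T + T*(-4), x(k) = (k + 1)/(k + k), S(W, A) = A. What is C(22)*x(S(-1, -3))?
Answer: -22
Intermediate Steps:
x(k) = (1 + k)/(2*k) (x(k) = (1 + k)/((2*k)) = (1 + k)*(1/(2*k)) = (1 + k)/(2*k))
C(T) = -3*T (C(T) = T - 4*T = -3*T)
C(22)*x(S(-1, -3)) = (-3*22)*((½)*(1 - 3)/(-3)) = -33*(-1)*(-2)/3 = -66*⅓ = -22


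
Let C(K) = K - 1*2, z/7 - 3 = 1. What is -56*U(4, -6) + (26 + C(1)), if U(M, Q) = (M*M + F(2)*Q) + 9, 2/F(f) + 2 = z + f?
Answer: -1351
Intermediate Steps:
z = 28 (z = 21 + 7*1 = 21 + 7 = 28)
C(K) = -2 + K (C(K) = K - 2 = -2 + K)
F(f) = 2/(26 + f) (F(f) = 2/(-2 + (28 + f)) = 2/(26 + f))
U(M, Q) = 9 + M**2 + Q/14 (U(M, Q) = (M*M + (2/(26 + 2))*Q) + 9 = (M**2 + (2/28)*Q) + 9 = (M**2 + (2*(1/28))*Q) + 9 = (M**2 + Q/14) + 9 = 9 + M**2 + Q/14)
-56*U(4, -6) + (26 + C(1)) = -56*(9 + 4**2 + (1/14)*(-6)) + (26 + (-2 + 1)) = -56*(9 + 16 - 3/7) + (26 - 1) = -56*172/7 + 25 = -1376 + 25 = -1351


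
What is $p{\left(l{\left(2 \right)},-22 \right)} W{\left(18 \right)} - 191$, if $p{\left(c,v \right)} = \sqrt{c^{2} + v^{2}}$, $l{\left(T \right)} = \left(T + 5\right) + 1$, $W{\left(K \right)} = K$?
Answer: $-191 + 36 \sqrt{137} \approx 230.37$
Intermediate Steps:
$l{\left(T \right)} = 6 + T$ ($l{\left(T \right)} = \left(5 + T\right) + 1 = 6 + T$)
$p{\left(l{\left(2 \right)},-22 \right)} W{\left(18 \right)} - 191 = \sqrt{\left(6 + 2\right)^{2} + \left(-22\right)^{2}} \cdot 18 - 191 = \sqrt{8^{2} + 484} \cdot 18 - 191 = \sqrt{64 + 484} \cdot 18 - 191 = \sqrt{548} \cdot 18 - 191 = 2 \sqrt{137} \cdot 18 - 191 = 36 \sqrt{137} - 191 = -191 + 36 \sqrt{137}$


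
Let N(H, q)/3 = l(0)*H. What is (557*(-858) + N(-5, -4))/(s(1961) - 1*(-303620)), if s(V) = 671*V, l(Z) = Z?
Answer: -159302/539817 ≈ -0.29510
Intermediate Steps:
N(H, q) = 0 (N(H, q) = 3*(0*H) = 3*0 = 0)
(557*(-858) + N(-5, -4))/(s(1961) - 1*(-303620)) = (557*(-858) + 0)/(671*1961 - 1*(-303620)) = (-477906 + 0)/(1315831 + 303620) = -477906/1619451 = -477906*1/1619451 = -159302/539817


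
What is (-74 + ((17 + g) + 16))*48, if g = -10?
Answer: -2448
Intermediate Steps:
(-74 + ((17 + g) + 16))*48 = (-74 + ((17 - 10) + 16))*48 = (-74 + (7 + 16))*48 = (-74 + 23)*48 = -51*48 = -2448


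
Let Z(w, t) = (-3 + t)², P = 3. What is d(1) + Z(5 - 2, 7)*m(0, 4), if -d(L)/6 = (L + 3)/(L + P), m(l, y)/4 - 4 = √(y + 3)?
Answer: 250 + 64*√7 ≈ 419.33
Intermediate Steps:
m(l, y) = 16 + 4*√(3 + y) (m(l, y) = 16 + 4*√(y + 3) = 16 + 4*√(3 + y))
d(L) = -6 (d(L) = -6*(L + 3)/(L + 3) = -6*(3 + L)/(3 + L) = -6*1 = -6)
d(1) + Z(5 - 2, 7)*m(0, 4) = -6 + (-3 + 7)²*(16 + 4*√(3 + 4)) = -6 + 4²*(16 + 4*√7) = -6 + 16*(16 + 4*√7) = -6 + (256 + 64*√7) = 250 + 64*√7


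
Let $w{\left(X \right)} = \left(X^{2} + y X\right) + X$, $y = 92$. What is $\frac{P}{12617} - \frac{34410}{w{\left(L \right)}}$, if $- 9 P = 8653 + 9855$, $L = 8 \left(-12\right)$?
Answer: $- \frac{217371613}{1816848} \approx -119.64$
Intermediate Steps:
$L = -96$
$w{\left(X \right)} = X^{2} + 93 X$ ($w{\left(X \right)} = \left(X^{2} + 92 X\right) + X = X^{2} + 93 X$)
$P = - \frac{18508}{9}$ ($P = - \frac{8653 + 9855}{9} = \left(- \frac{1}{9}\right) 18508 = - \frac{18508}{9} \approx -2056.4$)
$\frac{P}{12617} - \frac{34410}{w{\left(L \right)}} = - \frac{18508}{9 \cdot 12617} - \frac{34410}{\left(-96\right) \left(93 - 96\right)} = \left(- \frac{18508}{9}\right) \frac{1}{12617} - \frac{34410}{\left(-96\right) \left(-3\right)} = - \frac{18508}{113553} - \frac{34410}{288} = - \frac{18508}{113553} - \frac{5735}{48} = - \frac{217371613}{1816848}$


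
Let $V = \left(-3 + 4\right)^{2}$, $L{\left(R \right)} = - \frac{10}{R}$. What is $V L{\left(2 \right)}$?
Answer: $-5$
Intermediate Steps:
$V = 1$ ($V = 1^{2} = 1$)
$V L{\left(2 \right)} = 1 \left(- \frac{10}{2}\right) = 1 \left(\left(-10\right) \frac{1}{2}\right) = 1 \left(-5\right) = -5$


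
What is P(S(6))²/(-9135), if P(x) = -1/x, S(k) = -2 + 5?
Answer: -1/82215 ≈ -1.2163e-5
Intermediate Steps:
S(k) = 3
P(S(6))²/(-9135) = (-1/3)²/(-9135) = (-1*⅓)²*(-1/9135) = (-⅓)²*(-1/9135) = (⅑)*(-1/9135) = -1/82215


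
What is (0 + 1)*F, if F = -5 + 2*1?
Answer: -3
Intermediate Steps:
F = -3 (F = -5 + 2 = -3)
(0 + 1)*F = (0 + 1)*(-3) = 1*(-3) = -3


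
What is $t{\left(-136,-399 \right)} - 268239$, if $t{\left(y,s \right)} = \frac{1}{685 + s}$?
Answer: $- \frac{76716353}{286} \approx -2.6824 \cdot 10^{5}$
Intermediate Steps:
$t{\left(-136,-399 \right)} - 268239 = \frac{1}{685 - 399} - 268239 = \frac{1}{286} - 268239 = - \frac{76716353}{286}$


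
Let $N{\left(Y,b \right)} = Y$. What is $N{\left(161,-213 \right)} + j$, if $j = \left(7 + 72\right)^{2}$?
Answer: $6402$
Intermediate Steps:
$j = 6241$ ($j = 79^{2} = 6241$)
$N{\left(161,-213 \right)} + j = 161 + 6241 = 6402$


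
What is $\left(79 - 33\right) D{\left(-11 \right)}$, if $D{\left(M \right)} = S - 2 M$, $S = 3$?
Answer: $1150$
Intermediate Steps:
$D{\left(M \right)} = 3 - 2 M$
$\left(79 - 33\right) D{\left(-11 \right)} = \left(79 - 33\right) \left(3 - -22\right) = 46 \left(3 + 22\right) = 46 \cdot 25 = 1150$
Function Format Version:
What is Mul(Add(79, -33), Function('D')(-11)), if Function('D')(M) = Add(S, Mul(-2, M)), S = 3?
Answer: 1150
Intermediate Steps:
Function('D')(M) = Add(3, Mul(-2, M))
Mul(Add(79, -33), Function('D')(-11)) = Mul(Add(79, -33), Add(3, Mul(-2, -11))) = Mul(46, Add(3, 22)) = Mul(46, 25) = 1150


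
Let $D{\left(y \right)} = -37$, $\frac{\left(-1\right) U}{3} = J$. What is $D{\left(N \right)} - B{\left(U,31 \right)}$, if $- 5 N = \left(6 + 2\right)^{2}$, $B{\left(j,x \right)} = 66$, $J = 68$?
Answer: $-103$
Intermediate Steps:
$U = -204$ ($U = \left(-3\right) 68 = -204$)
$N = - \frac{64}{5}$ ($N = - \frac{\left(6 + 2\right)^{2}}{5} = - \frac{8^{2}}{5} = \left(- \frac{1}{5}\right) 64 = - \frac{64}{5} \approx -12.8$)
$D{\left(N \right)} - B{\left(U,31 \right)} = -37 - 66 = -103$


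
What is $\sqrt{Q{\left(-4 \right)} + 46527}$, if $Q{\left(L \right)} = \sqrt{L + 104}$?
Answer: $\sqrt{46537} \approx 215.72$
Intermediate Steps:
$Q{\left(L \right)} = \sqrt{104 + L}$
$\sqrt{Q{\left(-4 \right)} + 46527} = \sqrt{\sqrt{104 - 4} + 46527} = \sqrt{\sqrt{100} + 46527} = \sqrt{10 + 46527} = \sqrt{46537}$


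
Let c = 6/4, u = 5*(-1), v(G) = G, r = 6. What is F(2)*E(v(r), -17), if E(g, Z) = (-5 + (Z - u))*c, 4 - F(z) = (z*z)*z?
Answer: 102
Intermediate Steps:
u = -5
F(z) = 4 - z³ (F(z) = 4 - z*z*z = 4 - z²*z = 4 - z³)
c = 3/2 (c = 6*(¼) = 3/2 ≈ 1.5000)
E(g, Z) = 3*Z/2 (E(g, Z) = (-5 + (Z - 1*(-5)))*(3/2) = (-5 + (Z + 5))*(3/2) = (-5 + (5 + Z))*(3/2) = Z*(3/2) = 3*Z/2)
F(2)*E(v(r), -17) = (4 - 1*2³)*((3/2)*(-17)) = (4 - 1*8)*(-51/2) = (4 - 8)*(-51/2) = -4*(-51/2) = 102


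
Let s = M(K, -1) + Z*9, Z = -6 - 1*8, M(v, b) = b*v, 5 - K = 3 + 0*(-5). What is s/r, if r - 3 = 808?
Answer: -128/811 ≈ -0.15783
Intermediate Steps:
K = 2 (K = 5 - (3 + 0*(-5)) = 5 - (3 + 0) = 5 - 1*3 = 5 - 3 = 2)
Z = -14 (Z = -6 - 8 = -14)
s = -128 (s = -1*2 - 14*9 = -2 - 126 = -128)
r = 811 (r = 3 + 808 = 811)
s/r = -128/811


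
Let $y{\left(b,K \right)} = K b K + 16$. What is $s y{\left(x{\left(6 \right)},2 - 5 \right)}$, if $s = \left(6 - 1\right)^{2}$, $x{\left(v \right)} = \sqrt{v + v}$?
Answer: $400 + 450 \sqrt{3} \approx 1179.4$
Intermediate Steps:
$x{\left(v \right)} = \sqrt{2} \sqrt{v}$ ($x{\left(v \right)} = \sqrt{2 v} = \sqrt{2} \sqrt{v}$)
$y{\left(b,K \right)} = 16 + b K^{2}$ ($y{\left(b,K \right)} = b K^{2} + 16 = 16 + b K^{2}$)
$s = 25$ ($s = 5^{2} = 25$)
$s y{\left(x{\left(6 \right)},2 - 5 \right)} = 25 \left(16 + \sqrt{2} \sqrt{6} \left(2 - 5\right)^{2}\right) = 25 \left(16 + 2 \sqrt{3} \left(2 - 5\right)^{2}\right) = 25 \left(16 + 2 \sqrt{3} \left(-3\right)^{2}\right) = 25 \left(16 + 2 \sqrt{3} \cdot 9\right) = 25 \left(16 + 18 \sqrt{3}\right) = 400 + 450 \sqrt{3}$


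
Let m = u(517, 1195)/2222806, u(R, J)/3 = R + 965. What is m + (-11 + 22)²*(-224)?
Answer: -30123464689/1111403 ≈ -27104.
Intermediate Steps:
u(R, J) = 2895 + 3*R (u(R, J) = 3*(R + 965) = 3*(965 + R) = 2895 + 3*R)
m = 2223/1111403 (m = (2895 + 3*517)/2222806 = (2895 + 1551)*(1/2222806) = 4446*(1/2222806) = 2223/1111403 ≈ 0.0020002)
m + (-11 + 22)²*(-224) = 2223/1111403 + (-11 + 22)²*(-224) = 2223/1111403 + 11²*(-224) = 2223/1111403 + 121*(-224) = 2223/1111403 - 27104 = -30123464689/1111403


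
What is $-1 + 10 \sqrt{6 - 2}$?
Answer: $19$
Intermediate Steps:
$-1 + 10 \sqrt{6 - 2} = -1 + 10 \sqrt{4} = -1 + 10 \cdot 2 = -1 + 20 = 19$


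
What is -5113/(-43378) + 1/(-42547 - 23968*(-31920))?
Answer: 5427855493889/46049191213200 ≈ 0.11787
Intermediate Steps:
-5113/(-43378) + 1/(-42547 - 23968*(-31920)) = -5113*(-1/43378) - 1/31920/(-66515) = 5113/43378 - 1/66515*(-1/31920) = 5113/43378 + 1/2123158800 = 5427855493889/46049191213200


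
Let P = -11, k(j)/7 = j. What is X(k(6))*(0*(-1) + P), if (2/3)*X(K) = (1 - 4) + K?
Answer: -1287/2 ≈ -643.50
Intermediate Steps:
k(j) = 7*j
X(K) = -9/2 + 3*K/2 (X(K) = 3*((1 - 4) + K)/2 = 3*(-3 + K)/2 = -9/2 + 3*K/2)
X(k(6))*(0*(-1) + P) = (-9/2 + 3*(7*6)/2)*(0*(-1) - 11) = (-9/2 + (3/2)*42)*(0 - 11) = (-9/2 + 63)*(-11) = (117/2)*(-11) = -1287/2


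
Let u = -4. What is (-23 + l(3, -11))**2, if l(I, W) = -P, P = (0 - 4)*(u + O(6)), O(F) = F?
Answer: 225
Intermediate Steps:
P = -8 (P = (0 - 4)*(-4 + 6) = -4*2 = -8)
l(I, W) = 8 (l(I, W) = -1*(-8) = 8)
(-23 + l(3, -11))**2 = (-23 + 8)**2 = (-15)**2 = 225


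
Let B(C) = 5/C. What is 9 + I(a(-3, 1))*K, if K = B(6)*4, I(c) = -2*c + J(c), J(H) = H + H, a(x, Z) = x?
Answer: 9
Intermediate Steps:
J(H) = 2*H
I(c) = 0 (I(c) = -2*c + 2*c = 0)
K = 10/3 (K = (5/6)*4 = 10/3 ≈ 3.3333)
9 + I(a(-3, 1))*K = 9 + 0*(10/3) = 9 + 0 = 9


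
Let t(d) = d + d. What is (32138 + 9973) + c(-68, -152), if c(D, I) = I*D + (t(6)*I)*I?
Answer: 329695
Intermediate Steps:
t(d) = 2*d
c(D, I) = 12*I**2 + D*I (c(D, I) = I*D + ((2*6)*I)*I = D*I + (12*I)*I = D*I + 12*I**2 = 12*I**2 + D*I)
(32138 + 9973) + c(-68, -152) = (32138 + 9973) - 152*(-68 + 12*(-152)) = 42111 - 152*(-68 - 1824) = 42111 - 152*(-1892) = 42111 + 287584 = 329695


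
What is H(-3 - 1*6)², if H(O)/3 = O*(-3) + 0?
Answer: 6561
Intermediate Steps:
H(O) = -9*O (H(O) = 3*(O*(-3) + 0) = 3*(-3*O + 0) = 3*(-3*O) = -9*O)
H(-3 - 1*6)² = (-9*(-3 - 1*6))² = (-9*(-3 - 6))² = (-9*(-9))² = 81² = 6561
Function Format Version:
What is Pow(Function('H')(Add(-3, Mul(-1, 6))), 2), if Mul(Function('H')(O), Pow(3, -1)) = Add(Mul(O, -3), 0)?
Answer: 6561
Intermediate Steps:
Function('H')(O) = Mul(-9, O) (Function('H')(O) = Mul(3, Add(Mul(O, -3), 0)) = Mul(3, Add(Mul(-3, O), 0)) = Mul(3, Mul(-3, O)) = Mul(-9, O))
Pow(Function('H')(Add(-3, Mul(-1, 6))), 2) = Pow(Mul(-9, Add(-3, Mul(-1, 6))), 2) = Pow(Mul(-9, Add(-3, -6)), 2) = Pow(Mul(-9, -9), 2) = Pow(81, 2) = 6561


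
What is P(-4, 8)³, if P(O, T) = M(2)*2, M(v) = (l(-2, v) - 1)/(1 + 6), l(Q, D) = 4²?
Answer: 27000/343 ≈ 78.717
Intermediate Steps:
l(Q, D) = 16
M(v) = 15/7 (M(v) = (16 - 1)/(1 + 6) = 15/7)
P(O, T) = 30/7 (P(O, T) = (15/7)*2 = 30/7)
P(-4, 8)³ = (30/7)³ = 27000/343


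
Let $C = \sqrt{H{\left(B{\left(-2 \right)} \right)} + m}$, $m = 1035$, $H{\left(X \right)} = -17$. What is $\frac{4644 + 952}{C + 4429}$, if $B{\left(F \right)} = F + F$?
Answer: $\frac{24784684}{19615023} - \frac{5596 \sqrt{1018}}{19615023} \approx 1.2545$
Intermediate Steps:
$B{\left(F \right)} = 2 F$
$C = \sqrt{1018}$ ($C = \sqrt{-17 + 1035} = \sqrt{1018} \approx 31.906$)
$\frac{4644 + 952}{C + 4429} = \frac{4644 + 952}{\sqrt{1018} + 4429} = \frac{5596}{4429 + \sqrt{1018}}$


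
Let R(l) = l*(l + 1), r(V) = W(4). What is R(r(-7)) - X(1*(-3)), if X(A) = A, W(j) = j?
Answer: 23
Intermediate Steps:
r(V) = 4
R(l) = l*(1 + l)
R(r(-7)) - X(1*(-3)) = 4*(1 + 4) - (-3) = 4*5 - 1*(-3) = 20 + 3 = 23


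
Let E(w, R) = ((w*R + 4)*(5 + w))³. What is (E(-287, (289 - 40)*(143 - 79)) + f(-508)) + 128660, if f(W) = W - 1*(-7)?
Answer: 2145506521345469303040436895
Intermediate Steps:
E(w, R) = (4 + R*w)³*(5 + w)³ (E(w, R) = ((R*w + 4)*(5 + w))³ = ((4 + R*w)*(5 + w))³ = (4 + R*w)³*(5 + w)³)
f(W) = 7 + W (f(W) = W + 7 = 7 + W)
(E(-287, (289 - 40)*(143 - 79)) + f(-508)) + 128660 = ((4 + ((289 - 40)*(143 - 79))*(-287))³*(5 - 287)³ + (7 - 508)) + 128660 = ((4 + (249*64)*(-287))³*(-282)³ - 501) + 128660 = ((4 + 15936*(-287))³*(-22425768) - 501) + 128660 = ((4 - 4573632)³*(-22425768) - 501) + 128660 = ((-4573628)³*(-22425768) - 501) + 128660 = (-95671484755637769152*(-22425768) - 501) + 128660 = (2145506521345469303040308736 - 501) + 128660 = 2145506521345469303040308235 + 128660 = 2145506521345469303040436895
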